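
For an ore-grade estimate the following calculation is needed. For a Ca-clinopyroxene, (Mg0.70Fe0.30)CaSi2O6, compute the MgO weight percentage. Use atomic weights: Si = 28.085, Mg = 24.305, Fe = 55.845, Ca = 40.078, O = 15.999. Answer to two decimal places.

M((Mg0.70Fe0.30)CaSi2O6) = 226.009 g/mol; M(MgO) = 40.304 g/mol.
Moles MgO per formula unit = 0.70 Mg ÷ 1 = 0.7000.
MgO fraction = (0.7000 × 40.304) / 226.009 = 28.213/226.009 = 0.1248.

12.48 wt%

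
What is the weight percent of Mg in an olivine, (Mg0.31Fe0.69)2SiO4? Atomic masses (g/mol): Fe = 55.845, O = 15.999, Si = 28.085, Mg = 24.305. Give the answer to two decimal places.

Molar mass of (Mg0.31Fe0.69)2SiO4: 0.62*24.305 + 1.38*55.845 + 1*28.085 + 4*15.999 = 184.216 g/mol.
Mass of Mg per formula unit: 0.62 × 24.305 = 15.069 g.
Weight fraction Mg = 15.069 / 184.216 = 0.0818.

8.18 wt%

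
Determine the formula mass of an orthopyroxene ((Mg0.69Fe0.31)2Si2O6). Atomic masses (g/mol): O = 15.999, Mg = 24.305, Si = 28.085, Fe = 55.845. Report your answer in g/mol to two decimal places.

Mg: 1.38 × 24.305 = 33.5409
Fe: 0.62 × 55.845 = 34.6239
Si: 2 × 28.085 = 56.1700
O: 6 × 15.999 = 95.9940
Summing the contributions gives the formula mass.

220.33 g/mol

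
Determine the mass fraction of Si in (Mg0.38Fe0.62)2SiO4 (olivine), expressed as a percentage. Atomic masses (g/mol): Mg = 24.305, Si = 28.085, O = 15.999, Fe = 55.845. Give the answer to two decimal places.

15.62 weight percent

Molar mass of (Mg0.38Fe0.62)2SiO4: 0.76·24.305 + 1.24·55.845 + 1·28.085 + 4·15.999 = 179.801 g/mol.
Mass of Si per formula unit: 1 × 28.085 = 28.085 g.
Weight fraction Si = 28.085 / 179.801 = 0.1562.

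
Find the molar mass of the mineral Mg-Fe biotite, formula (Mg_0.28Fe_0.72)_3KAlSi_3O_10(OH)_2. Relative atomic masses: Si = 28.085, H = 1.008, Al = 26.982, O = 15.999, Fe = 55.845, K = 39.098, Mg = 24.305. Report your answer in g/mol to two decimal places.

485.38 g/mol

M = 0.84×24.305 + 2.16×55.845 + 1×39.098 + 1×26.982 + 3×28.085 + 12×15.999 + 2×1.008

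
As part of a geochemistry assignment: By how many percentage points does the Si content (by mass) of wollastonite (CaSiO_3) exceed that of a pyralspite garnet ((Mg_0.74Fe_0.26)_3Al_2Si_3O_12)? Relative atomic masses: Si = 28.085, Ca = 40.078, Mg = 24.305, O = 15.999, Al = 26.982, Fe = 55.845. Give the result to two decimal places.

Si in CaSiO_3: molar mass 116.160 g/mol; 1×28.085 = 28.085 g → 24.18 wt%.
Si in (Mg_0.74Fe_0.26)_3Al_2Si_3O_12: molar mass 427.723 g/mol; 3×28.085 = 84.255 g → 19.70 wt%.
Difference = 24.18 − 19.70 = 4.48 percentage points.

4.48 percentage points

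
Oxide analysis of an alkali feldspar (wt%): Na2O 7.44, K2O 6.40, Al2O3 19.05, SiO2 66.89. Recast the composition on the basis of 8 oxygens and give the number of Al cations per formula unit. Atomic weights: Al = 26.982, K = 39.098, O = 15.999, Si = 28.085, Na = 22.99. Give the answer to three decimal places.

1.005 Al apfu

Na2O: 7.44/61.979 = 0.12004 mol → 0.24008 mol Na, 0.12004 mol O.
K2O: 6.40/94.195 = 0.06794 mol → 0.13588 mol K, 0.06794 mol O.
Al2O3: 19.05/101.961 = 0.18684 mol → 0.37368 mol Al, 0.56052 mol O.
SiO2: 66.89/60.083 = 1.11329 mol → 1.11329 mol Si, 2.22658 mol O.
Total oxygen = 2.97508 mol. Normalization factor = 8/2.97508 = 2.68900.
Al per 8 O = 0.37368 × 2.68900 = 1.005.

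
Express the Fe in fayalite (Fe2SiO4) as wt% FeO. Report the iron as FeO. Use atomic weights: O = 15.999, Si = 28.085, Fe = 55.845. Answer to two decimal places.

M(Fe2SiO4) = 203.771 g/mol; M(FeO) = 71.844 g/mol.
Moles FeO per formula unit = 2 Fe ÷ 1 = 2.0000.
FeO fraction = (2.0000 × 71.844) / 203.771 = 143.688/203.771 = 0.7051.

70.51 wt%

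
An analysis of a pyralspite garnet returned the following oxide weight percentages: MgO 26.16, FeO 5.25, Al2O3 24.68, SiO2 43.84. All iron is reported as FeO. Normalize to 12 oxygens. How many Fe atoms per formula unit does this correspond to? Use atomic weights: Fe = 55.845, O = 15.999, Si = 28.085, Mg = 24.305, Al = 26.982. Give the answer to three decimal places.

MgO: 26.16/40.304 = 0.64907 mol → 0.64907 mol Mg, 0.64907 mol O.
FeO: 5.25/71.844 = 0.07307 mol → 0.07307 mol Fe, 0.07307 mol O.
Al2O3: 24.68/101.961 = 0.24205 mol → 0.48410 mol Al, 0.72615 mol O.
SiO2: 43.84/60.083 = 0.72966 mol → 0.72966 mol Si, 1.45932 mol O.
Total oxygen = 2.90761 mol. Normalization factor = 12/2.90761 = 4.12710.
Fe per 12 O = 0.07307 × 4.12710 = 0.302.

0.302 Fe apfu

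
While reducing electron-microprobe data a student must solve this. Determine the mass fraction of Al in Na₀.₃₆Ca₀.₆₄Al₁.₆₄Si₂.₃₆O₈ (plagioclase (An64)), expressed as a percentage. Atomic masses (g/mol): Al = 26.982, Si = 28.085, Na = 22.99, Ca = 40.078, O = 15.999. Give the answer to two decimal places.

16.24 weight percent

Molar mass of Na₀.₃₆Ca₀.₆₄Al₁.₆₄Si₂.₃₆O₈: 0.36·22.99 + 0.64·40.078 + 1.64·26.982 + 2.36·28.085 + 8·15.999 = 272.449 g/mol.
Mass of Al per formula unit: 1.64 × 26.982 = 44.250 g.
Weight fraction Al = 44.250 / 272.449 = 0.1624.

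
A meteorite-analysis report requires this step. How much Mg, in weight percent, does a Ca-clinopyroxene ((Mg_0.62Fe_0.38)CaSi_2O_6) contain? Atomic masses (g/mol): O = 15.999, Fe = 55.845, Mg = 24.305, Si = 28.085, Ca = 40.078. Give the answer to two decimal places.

6.59 weight percent

Molar mass of (Mg_0.62Fe_0.38)CaSi_2O_6: 0.62·24.305 + 0.38·55.845 + 1·40.078 + 2·28.085 + 6·15.999 = 228.532 g/mol.
Mass of Mg per formula unit: 0.62 × 24.305 = 15.069 g.
Weight fraction Mg = 15.069 / 228.532 = 0.0659.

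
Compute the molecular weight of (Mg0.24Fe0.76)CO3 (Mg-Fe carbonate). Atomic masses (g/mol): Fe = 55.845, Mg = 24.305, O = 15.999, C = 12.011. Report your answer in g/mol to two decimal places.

The formula mass is the sum 0.24×24.305 + 0.76×55.845 + 1×12.011 + 3×15.999.

108.28 g/mol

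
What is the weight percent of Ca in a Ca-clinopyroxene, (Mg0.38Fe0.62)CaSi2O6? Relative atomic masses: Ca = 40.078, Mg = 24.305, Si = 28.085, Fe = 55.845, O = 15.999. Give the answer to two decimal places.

16.97 mass %

M((Mg0.38Fe0.62)CaSi2O6) = 236.102 g/mol.
Ca contributes 1 × 40.078 = 40.078 g per mole.
40.078/236.102 = 0.1697 → 16.97%.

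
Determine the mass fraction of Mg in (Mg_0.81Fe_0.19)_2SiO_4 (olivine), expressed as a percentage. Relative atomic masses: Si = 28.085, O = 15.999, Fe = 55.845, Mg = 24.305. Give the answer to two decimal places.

Molar mass of (Mg_0.81Fe_0.19)_2SiO_4: 1.62·24.305 + 0.38·55.845 + 1·28.085 + 4·15.999 = 152.676 g/mol.
Mass of Mg per formula unit: 1.62 × 24.305 = 39.374 g.
Weight fraction Mg = 39.374 / 152.676 = 0.2579.

25.79 mass %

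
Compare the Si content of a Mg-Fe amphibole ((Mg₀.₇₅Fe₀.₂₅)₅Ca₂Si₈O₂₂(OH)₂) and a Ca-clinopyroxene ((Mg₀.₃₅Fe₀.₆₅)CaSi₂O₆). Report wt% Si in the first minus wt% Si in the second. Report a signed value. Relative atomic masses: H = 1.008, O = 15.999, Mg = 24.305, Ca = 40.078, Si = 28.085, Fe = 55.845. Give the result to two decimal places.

2.68 percentage points

Si in (Mg₀.₇₅Fe₀.₂₅)₅Ca₂Si₈O₂₂(OH)₂: molar mass 851.778 g/mol; 8×28.085 = 224.680 g → 26.38 wt%.
Si in (Mg₀.₃₅Fe₀.₆₅)CaSi₂O₆: molar mass 237.048 g/mol; 2×28.085 = 56.170 g → 23.70 wt%.
Difference = 26.38 − 23.70 = 2.68 percentage points.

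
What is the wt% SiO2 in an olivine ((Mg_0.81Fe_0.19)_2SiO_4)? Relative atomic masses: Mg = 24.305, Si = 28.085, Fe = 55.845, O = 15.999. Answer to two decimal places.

39.35 wt%

M((Mg_0.81Fe_0.19)_2SiO_4) = 152.676 g/mol; M(SiO2) = 60.083 g/mol.
Moles SiO2 per formula unit = 1 Si ÷ 1 = 1.0000.
SiO2 fraction = (1.0000 × 60.083) / 152.676 = 60.083/152.676 = 0.3935.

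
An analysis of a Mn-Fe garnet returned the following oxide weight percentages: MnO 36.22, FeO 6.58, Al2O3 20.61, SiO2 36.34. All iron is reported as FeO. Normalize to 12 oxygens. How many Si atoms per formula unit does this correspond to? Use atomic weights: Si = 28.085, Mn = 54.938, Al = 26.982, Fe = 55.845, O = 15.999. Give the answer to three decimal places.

3.001 Si apfu

MnO: 36.22/70.937 = 0.51059 mol → 0.51059 mol Mn, 0.51059 mol O.
FeO: 6.58/71.844 = 0.09159 mol → 0.09159 mol Fe, 0.09159 mol O.
Al2O3: 20.61/101.961 = 0.20214 mol → 0.40428 mol Al, 0.60642 mol O.
SiO2: 36.34/60.083 = 0.60483 mol → 0.60483 mol Si, 1.20966 mol O.
Total oxygen = 2.41826 mol. Normalization factor = 12/2.41826 = 4.96225.
Si per 12 O = 0.60483 × 4.96225 = 3.001.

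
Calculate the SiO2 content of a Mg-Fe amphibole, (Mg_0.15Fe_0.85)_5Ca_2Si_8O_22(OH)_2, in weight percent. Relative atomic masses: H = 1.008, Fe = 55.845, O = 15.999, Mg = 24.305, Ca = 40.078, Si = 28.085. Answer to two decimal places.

M((Mg_0.15Fe_0.85)_5Ca_2Si_8O_22(OH)_2) = 946.398 g/mol; M(SiO2) = 60.083 g/mol.
Moles SiO2 per formula unit = 8 Si ÷ 1 = 8.0000.
SiO2 fraction = (8.0000 × 60.083) / 946.398 = 480.664/946.398 = 0.5079.

50.79 wt%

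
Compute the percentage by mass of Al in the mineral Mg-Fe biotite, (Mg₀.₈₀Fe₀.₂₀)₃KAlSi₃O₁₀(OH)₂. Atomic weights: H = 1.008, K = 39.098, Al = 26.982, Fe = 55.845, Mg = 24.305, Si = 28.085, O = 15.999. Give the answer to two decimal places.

6.19 weight percent

M((Mg₀.₈₀Fe₀.₂₀)₃KAlSi₃O₁₀(OH)₂) = 436.178 g/mol.
Al contributes 1 × 26.982 = 26.982 g per mole.
26.982/436.178 = 0.0619 → 6.19%.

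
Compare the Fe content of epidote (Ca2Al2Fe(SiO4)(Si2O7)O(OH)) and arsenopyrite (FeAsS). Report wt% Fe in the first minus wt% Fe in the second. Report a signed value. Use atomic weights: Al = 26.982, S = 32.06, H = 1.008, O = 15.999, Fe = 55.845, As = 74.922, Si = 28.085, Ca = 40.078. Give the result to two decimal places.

Fe in Ca2Al2Fe(SiO4)(Si2O7)O(OH): molar mass 483.215 g/mol; 1×55.845 = 55.845 g → 11.56 wt%.
Fe in FeAsS: molar mass 162.827 g/mol; 1×55.845 = 55.845 g → 34.30 wt%.
Difference = 11.56 − 34.30 = -22.74 percentage points.

-22.74 percentage points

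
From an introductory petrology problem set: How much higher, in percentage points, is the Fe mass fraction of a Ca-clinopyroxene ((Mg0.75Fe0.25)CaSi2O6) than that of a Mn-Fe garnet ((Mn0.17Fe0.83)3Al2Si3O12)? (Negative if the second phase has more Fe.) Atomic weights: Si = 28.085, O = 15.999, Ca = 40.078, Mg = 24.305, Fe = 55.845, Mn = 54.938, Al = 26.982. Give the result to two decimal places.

Fe in (Mg0.75Fe0.25)CaSi2O6: molar mass 224.432 g/mol; 0.25×55.845 = 13.961 g → 6.22 wt%.
Fe in (Mn0.17Fe0.83)3Al2Si3O12: molar mass 497.279 g/mol; 2.49×55.845 = 139.054 g → 27.96 wt%.
Difference = 6.22 − 27.96 = -21.74 percentage points.

-21.74 percentage points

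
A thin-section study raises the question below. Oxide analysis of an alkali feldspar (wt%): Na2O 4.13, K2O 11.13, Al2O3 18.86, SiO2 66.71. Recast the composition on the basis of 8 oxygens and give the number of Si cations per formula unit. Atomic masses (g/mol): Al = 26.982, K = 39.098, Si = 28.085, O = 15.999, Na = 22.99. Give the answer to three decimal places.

3.000 Si apfu

Na2O: 4.13/61.979 = 0.06664 mol → 0.13328 mol Na, 0.06664 mol O.
K2O: 11.13/94.195 = 0.11816 mol → 0.23632 mol K, 0.11816 mol O.
Al2O3: 18.86/101.961 = 0.18497 mol → 0.36994 mol Al, 0.55491 mol O.
SiO2: 66.71/60.083 = 1.11030 mol → 1.11030 mol Si, 2.22060 mol O.
Total oxygen = 2.96031 mol. Normalization factor = 8/2.96031 = 2.70242.
Si per 8 O = 1.11030 × 2.70242 = 3.000.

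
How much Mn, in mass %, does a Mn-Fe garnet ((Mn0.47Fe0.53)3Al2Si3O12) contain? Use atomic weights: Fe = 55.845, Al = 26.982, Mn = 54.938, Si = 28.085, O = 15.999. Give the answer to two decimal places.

15.60 mass %

Molar mass of (Mn0.47Fe0.53)3Al2Si3O12: 1.41·54.938 + 1.59·55.845 + 2·26.982 + 3·28.085 + 12·15.999 = 496.463 g/mol.
Mass of Mn per formula unit: 1.41 × 54.938 = 77.463 g.
Weight fraction Mn = 77.463 / 496.463 = 0.1560.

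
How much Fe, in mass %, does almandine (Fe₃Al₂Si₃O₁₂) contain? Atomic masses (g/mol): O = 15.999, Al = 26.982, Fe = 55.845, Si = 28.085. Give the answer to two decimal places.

33.66 mass %

Molar mass of Fe₃Al₂Si₃O₁₂: 3×55.845 + 2×26.982 + 3×28.085 + 12×15.999 = 497.742 g/mol.
Mass of Fe per formula unit: 3 × 55.845 = 167.535 g.
Weight fraction Fe = 167.535 / 497.742 = 0.3366.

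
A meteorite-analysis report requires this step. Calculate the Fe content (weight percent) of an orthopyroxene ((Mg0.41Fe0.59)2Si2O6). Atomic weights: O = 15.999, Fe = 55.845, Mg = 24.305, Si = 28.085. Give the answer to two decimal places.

M((Mg0.41Fe0.59)2Si2O6) = 237.991 g/mol.
Fe contributes 1.18 × 55.845 = 65.897 g per mole.
65.897/237.991 = 0.2769 → 27.69%.

27.69 weight percent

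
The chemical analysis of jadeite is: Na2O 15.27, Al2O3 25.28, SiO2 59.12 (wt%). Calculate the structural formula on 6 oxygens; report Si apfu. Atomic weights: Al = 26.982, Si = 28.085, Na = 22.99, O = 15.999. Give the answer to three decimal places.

Na2O: 15.27/61.979 = 0.24637 mol → 0.49274 mol Na, 0.24637 mol O.
Al2O3: 25.28/101.961 = 0.24794 mol → 0.49588 mol Al, 0.74382 mol O.
SiO2: 59.12/60.083 = 0.98397 mol → 0.98397 mol Si, 1.96794 mol O.
Total oxygen = 2.95813 mol. Normalization factor = 6/2.95813 = 2.02831.
Si per 6 O = 0.98397 × 2.02831 = 1.996.

1.996 Si apfu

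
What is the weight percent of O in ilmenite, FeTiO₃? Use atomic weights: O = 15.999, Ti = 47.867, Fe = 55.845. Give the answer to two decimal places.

31.64 wt%

Formula mass = 1*55.845 + 1*47.867 + 3*15.999 = 151.709 g/mol, of which 47.997 g is O.
So O makes up 47.997/151.709 = 0.3164 of the mass, i.e. 31.64%.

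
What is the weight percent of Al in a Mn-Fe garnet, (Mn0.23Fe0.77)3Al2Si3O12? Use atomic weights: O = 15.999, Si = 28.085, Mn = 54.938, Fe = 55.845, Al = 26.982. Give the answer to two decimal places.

Molar mass of (Mn0.23Fe0.77)3Al2Si3O12: 0.69·54.938 + 2.31·55.845 + 2·26.982 + 3·28.085 + 12·15.999 = 497.116 g/mol.
Mass of Al per formula unit: 2 × 26.982 = 53.964 g.
Weight fraction Al = 53.964 / 497.116 = 0.1086.

10.86 wt%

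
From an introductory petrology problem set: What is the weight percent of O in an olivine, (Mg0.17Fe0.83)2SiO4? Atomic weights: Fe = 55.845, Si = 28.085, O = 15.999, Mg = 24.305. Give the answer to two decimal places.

33.15 mass %

M((Mg0.17Fe0.83)2SiO4) = 193.047 g/mol.
O contributes 4 × 15.999 = 63.996 g per mole.
63.996/193.047 = 0.3315 → 33.15%.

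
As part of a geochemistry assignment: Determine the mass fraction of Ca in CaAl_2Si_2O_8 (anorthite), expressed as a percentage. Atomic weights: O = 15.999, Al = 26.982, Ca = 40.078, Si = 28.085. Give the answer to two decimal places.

14.41 weight percent

M(CaAl_2Si_2O_8) = 278.204 g/mol.
Ca contributes 1 × 40.078 = 40.078 g per mole.
40.078/278.204 = 0.1441 → 14.41%.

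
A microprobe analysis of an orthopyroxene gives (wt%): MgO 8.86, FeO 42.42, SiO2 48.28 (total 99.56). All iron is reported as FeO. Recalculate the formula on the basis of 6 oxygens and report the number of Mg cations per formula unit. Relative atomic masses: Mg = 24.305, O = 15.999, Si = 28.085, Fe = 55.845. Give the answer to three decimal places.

0.546 Mg apfu

MgO (M=40.304): mol = 0.21983; Mg = 0.21983, O = 0.21983.
FeO (M=71.844): mol = 0.59045; Fe = 0.59045, O = 0.59045.
SiO2 (M=60.083): mol = 0.80356; Si = 0.80356, O = 1.60712.
ΣO = 2.41740; factor = 6/ΣO = 2.48201.
Mg apfu = 0.21983 × 2.48201 = 0.546.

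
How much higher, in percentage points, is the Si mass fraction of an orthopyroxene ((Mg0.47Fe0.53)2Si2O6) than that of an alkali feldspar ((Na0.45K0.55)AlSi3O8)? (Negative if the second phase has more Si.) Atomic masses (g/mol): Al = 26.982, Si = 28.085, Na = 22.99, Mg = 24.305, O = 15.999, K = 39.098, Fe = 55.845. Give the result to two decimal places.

-7.10 percentage points

Si in (Mg0.47Fe0.53)2Si2O6: molar mass 234.206 g/mol; 2×28.085 = 56.170 g → 23.98 wt%.
Si in (Na0.45K0.55)AlSi3O8: molar mass 271.078 g/mol; 3×28.085 = 84.255 g → 31.08 wt%.
Difference = 23.98 − 31.08 = -7.10 percentage points.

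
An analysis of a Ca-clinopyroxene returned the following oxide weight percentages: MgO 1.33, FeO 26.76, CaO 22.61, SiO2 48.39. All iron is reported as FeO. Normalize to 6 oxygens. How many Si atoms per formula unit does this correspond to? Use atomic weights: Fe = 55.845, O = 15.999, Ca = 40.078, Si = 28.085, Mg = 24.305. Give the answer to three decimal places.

1.997 Si apfu

MgO: 1.33/40.304 = 0.03300 mol → 0.03300 mol Mg, 0.03300 mol O.
FeO: 26.76/71.844 = 0.37247 mol → 0.37247 mol Fe, 0.37247 mol O.
CaO: 22.61/56.077 = 0.40320 mol → 0.40320 mol Ca, 0.40320 mol O.
SiO2: 48.39/60.083 = 0.80539 mol → 0.80539 mol Si, 1.61078 mol O.
Total oxygen = 2.41945 mol. Normalization factor = 6/2.41945 = 2.47990.
Si per 6 O = 0.80539 × 2.47990 = 1.997.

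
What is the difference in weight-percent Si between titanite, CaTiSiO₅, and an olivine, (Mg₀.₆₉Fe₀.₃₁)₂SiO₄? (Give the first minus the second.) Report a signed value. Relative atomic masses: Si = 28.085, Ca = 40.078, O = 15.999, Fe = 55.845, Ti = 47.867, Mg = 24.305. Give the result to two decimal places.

-3.20 percentage points

M(CaTiSiO₅) = 196.025 g/mol, so wt% Si = 28.085/196.025 × 100 = 14.33%.
M((Mg₀.₆₉Fe₀.₃₁)₂SiO₄) = 160.246 g/mol, so wt% Si = 28.085/160.246 × 100 = 17.53%.
14.33 − 17.53 = -3.20 pp.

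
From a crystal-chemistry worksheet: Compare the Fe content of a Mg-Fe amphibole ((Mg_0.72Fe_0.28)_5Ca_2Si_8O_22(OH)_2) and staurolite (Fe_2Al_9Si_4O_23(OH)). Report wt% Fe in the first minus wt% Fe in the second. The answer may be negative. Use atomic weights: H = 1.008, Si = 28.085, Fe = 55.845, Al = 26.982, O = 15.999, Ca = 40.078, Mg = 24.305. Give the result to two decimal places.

Fe in (Mg_0.72Fe_0.28)_5Ca_2Si_8O_22(OH)_2: molar mass 856.509 g/mol; 1.40×55.845 = 78.183 g → 9.13 wt%.
Fe in Fe_2Al_9Si_4O_23(OH): molar mass 851.852 g/mol; 2×55.845 = 111.690 g → 13.11 wt%.
Difference = 9.13 − 13.11 = -3.98 percentage points.

-3.98 percentage points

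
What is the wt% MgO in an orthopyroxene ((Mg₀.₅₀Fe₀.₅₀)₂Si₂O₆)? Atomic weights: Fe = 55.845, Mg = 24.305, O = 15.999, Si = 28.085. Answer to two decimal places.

M((Mg₀.₅₀Fe₀.₅₀)₂Si₂O₆) = 232.314 g/mol; M(MgO) = 40.304 g/mol.
Moles MgO per formula unit = 1 Mg ÷ 1 = 1.0000.
MgO fraction = (1.0000 × 40.304) / 232.314 = 40.304/232.314 = 0.1735.

17.35 wt%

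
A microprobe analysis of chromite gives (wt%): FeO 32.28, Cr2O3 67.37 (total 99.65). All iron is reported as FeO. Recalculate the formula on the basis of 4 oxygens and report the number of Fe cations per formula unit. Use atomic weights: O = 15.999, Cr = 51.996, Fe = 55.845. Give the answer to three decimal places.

1.010 Fe apfu

FeO: 32.28/71.844 = 0.44931 mol → 0.44931 mol Fe, 0.44931 mol O.
Cr2O3: 67.37/151.989 = 0.44326 mol → 0.88652 mol Cr, 1.32978 mol O.
Total oxygen = 1.77909 mol. Normalization factor = 4/1.77909 = 2.24834.
Fe per 4 O = 0.44931 × 2.24834 = 1.010.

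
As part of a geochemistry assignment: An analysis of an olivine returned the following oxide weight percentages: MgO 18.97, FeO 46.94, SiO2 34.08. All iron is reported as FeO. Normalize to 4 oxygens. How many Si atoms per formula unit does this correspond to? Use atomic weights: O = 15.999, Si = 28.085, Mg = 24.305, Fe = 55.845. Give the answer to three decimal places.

1.005 Si apfu

MgO (M=40.304): mol = 0.47067; Mg = 0.47067, O = 0.47067.
FeO (M=71.844): mol = 0.65336; Fe = 0.65336, O = 0.65336.
SiO2 (M=60.083): mol = 0.56722; Si = 0.56722, O = 1.13444.
ΣO = 2.25847; factor = 4/ΣO = 1.77111.
Si apfu = 0.56722 × 1.77111 = 1.005.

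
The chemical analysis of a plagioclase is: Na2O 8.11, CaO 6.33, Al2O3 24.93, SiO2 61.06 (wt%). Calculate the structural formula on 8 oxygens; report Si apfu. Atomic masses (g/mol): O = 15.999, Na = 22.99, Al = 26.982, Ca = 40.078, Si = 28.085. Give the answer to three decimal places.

2.701 Si apfu

Na2O: 8.11/61.979 = 0.13085 mol → 0.26170 mol Na, 0.13085 mol O.
CaO: 6.33/56.077 = 0.11288 mol → 0.11288 mol Ca, 0.11288 mol O.
Al2O3: 24.93/101.961 = 0.24451 mol → 0.48902 mol Al, 0.73353 mol O.
SiO2: 61.06/60.083 = 1.01626 mol → 1.01626 mol Si, 2.03252 mol O.
Total oxygen = 3.00978 mol. Normalization factor = 8/3.00978 = 2.65800.
Si per 8 O = 1.01626 × 2.65800 = 2.701.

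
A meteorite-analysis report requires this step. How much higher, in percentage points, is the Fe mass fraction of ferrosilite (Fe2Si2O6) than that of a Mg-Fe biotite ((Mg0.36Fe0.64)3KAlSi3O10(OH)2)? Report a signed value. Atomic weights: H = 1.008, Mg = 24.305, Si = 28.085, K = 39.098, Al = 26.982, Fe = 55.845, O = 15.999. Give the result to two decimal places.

19.89 percentage points

M(Fe2Si2O6) = 263.854 g/mol, so wt% Fe = 111.690/263.854 × 100 = 42.33%.
M((Mg0.36Fe0.64)3KAlSi3O10(OH)2) = 477.811 g/mol, so wt% Fe = 107.222/477.811 × 100 = 22.44%.
42.33 − 22.44 = 19.89 pp.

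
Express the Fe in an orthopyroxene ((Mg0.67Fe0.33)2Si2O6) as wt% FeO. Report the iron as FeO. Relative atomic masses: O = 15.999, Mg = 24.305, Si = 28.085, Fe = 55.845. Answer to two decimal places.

21.40 wt%

Formula mass = 221.590 g/mol.
0.66 Fe → 0.6600 mol FeO per formula unit; M(FeO) = 71.844, so FeO mass = 47.417 g.
47.417/221.590 × 100 = 21.40 wt%.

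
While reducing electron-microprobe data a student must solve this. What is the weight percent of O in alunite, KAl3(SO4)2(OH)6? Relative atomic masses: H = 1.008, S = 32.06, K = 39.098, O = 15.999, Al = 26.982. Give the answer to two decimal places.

Formula mass = 1*39.098 + 3*26.982 + 2*32.06 + 14*15.999 + 6*1.008 = 414.198 g/mol, of which 223.986 g is O.
So O makes up 223.986/414.198 = 0.5408 of the mass, i.e. 54.08%.

54.08 weight percent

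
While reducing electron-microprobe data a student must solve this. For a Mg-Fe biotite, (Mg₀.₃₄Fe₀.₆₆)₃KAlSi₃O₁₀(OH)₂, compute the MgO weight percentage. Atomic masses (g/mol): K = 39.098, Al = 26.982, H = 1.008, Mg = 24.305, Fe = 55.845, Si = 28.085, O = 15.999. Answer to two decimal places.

Molar mass of (Mg₀.₃₄Fe₀.₆₆)₃KAlSi₃O₁₀(OH)₂ = 1.02*24.305 + 1.98*55.845 + 1*39.098 + 1*26.982 + 3*28.085 + 12*15.999 + 2*1.008 = 479.703 g/mol.
Each formula unit contains 1.02 Mg, equivalent to 1.02/1 = 1.0200 mol MgO.
M(MgO) = 1×24.305 + 1×15.999 = 40.304 g/mol.
Mass of MgO per formula unit = 1.0200 × 40.304 = 41.110 g.
MgO wt% = 41.110 / 479.703 × 100 = 8.57%.

8.57 wt%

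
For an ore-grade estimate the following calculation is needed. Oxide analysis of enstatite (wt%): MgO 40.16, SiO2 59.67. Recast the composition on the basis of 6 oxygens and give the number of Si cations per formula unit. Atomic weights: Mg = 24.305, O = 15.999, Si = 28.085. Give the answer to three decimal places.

40.16 wt% MgO ÷ 40.304 g/mol = 0.99643 mol, giving 0.99643 Mg and 0.99643 O.
59.67 wt% SiO2 ÷ 60.083 g/mol = 0.99313 mol, giving 0.99313 Si and 1.98626 O.
Oxygen sums to 2.98269; scaling by 6/2.98269 = 2.01161 puts the formula on 6 O.
Si: 0.99313 × 2.01161 = 1.998 atoms per formula unit.

1.998 Si apfu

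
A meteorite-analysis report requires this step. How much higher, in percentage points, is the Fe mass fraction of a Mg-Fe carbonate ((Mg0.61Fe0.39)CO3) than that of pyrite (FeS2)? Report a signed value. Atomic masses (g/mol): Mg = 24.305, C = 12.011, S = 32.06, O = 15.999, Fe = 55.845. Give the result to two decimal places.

Fe in (Mg0.61Fe0.39)CO3: molar mass 96.614 g/mol; 0.39×55.845 = 21.780 g → 22.54 wt%.
Fe in FeS2: molar mass 119.965 g/mol; 1×55.845 = 55.845 g → 46.55 wt%.
Difference = 22.54 − 46.55 = -24.01 percentage points.

-24.01 percentage points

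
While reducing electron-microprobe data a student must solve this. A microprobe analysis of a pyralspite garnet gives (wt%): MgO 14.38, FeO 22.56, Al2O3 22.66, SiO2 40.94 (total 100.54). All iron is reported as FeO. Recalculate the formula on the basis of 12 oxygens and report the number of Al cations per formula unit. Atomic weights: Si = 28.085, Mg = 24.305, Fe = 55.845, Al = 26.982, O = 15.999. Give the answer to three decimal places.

MgO: 14.38/40.304 = 0.35679 mol → 0.35679 mol Mg, 0.35679 mol O.
FeO: 22.56/71.844 = 0.31401 mol → 0.31401 mol Fe, 0.31401 mol O.
Al2O3: 22.66/101.961 = 0.22224 mol → 0.44448 mol Al, 0.66672 mol O.
SiO2: 40.94/60.083 = 0.68139 mol → 0.68139 mol Si, 1.36278 mol O.
Total oxygen = 2.70030 mol. Normalization factor = 12/2.70030 = 4.44395.
Al per 12 O = 0.44448 × 4.44395 = 1.975.

1.975 Al apfu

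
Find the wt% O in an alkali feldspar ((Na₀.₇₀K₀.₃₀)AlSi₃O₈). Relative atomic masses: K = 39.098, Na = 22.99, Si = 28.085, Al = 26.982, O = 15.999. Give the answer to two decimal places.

M((Na₀.₇₀K₀.₃₀)AlSi₃O₈) = 267.051 g/mol.
O contributes 8 × 15.999 = 127.992 g per mole.
127.992/267.051 = 0.4793 → 47.93%.

47.93 mass %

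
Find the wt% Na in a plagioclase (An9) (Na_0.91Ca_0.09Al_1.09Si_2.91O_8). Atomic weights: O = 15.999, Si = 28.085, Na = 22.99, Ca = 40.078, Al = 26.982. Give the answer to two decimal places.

M(Na_0.91Ca_0.09Al_1.09Si_2.91O_8) = 263.658 g/mol.
Na contributes 0.91 × 22.99 = 20.921 g per mole.
20.921/263.658 = 0.0793 → 7.93%.

7.93 wt%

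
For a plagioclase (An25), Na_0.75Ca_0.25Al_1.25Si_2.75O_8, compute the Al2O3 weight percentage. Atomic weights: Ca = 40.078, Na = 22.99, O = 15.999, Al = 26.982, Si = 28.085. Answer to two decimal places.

23.94 wt%

M(Na_0.75Ca_0.25Al_1.25Si_2.75O_8) = 266.215 g/mol; M(Al2O3) = 101.961 g/mol.
Moles Al2O3 per formula unit = 1.25 Al ÷ 2 = 0.6250.
Al2O3 fraction = (0.6250 × 101.961) / 266.215 = 63.726/266.215 = 0.2394.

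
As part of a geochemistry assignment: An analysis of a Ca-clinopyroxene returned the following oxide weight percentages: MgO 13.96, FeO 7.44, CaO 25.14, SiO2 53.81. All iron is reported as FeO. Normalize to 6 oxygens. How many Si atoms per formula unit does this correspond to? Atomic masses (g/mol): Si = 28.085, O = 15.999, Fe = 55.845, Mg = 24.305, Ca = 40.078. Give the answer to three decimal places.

1.998 Si apfu

MgO (M=40.304): mol = 0.34637; Mg = 0.34637, O = 0.34637.
FeO (M=71.844): mol = 0.10356; Fe = 0.10356, O = 0.10356.
CaO (M=56.077): mol = 0.44831; Ca = 0.44831, O = 0.44831.
SiO2 (M=60.083): mol = 0.89559; Si = 0.89559, O = 1.79118.
ΣO = 2.68942; factor = 6/ΣO = 2.23096.
Si apfu = 0.89559 × 2.23096 = 1.998.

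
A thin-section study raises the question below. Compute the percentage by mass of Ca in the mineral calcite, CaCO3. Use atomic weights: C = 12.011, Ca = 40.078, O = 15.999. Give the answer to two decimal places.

Formula mass = 1×40.078 + 1×12.011 + 3×15.999 = 100.086 g/mol, of which 40.078 g is Ca.
So Ca makes up 40.078/100.086 = 0.4004 of the mass, i.e. 40.04%.

40.04 mass %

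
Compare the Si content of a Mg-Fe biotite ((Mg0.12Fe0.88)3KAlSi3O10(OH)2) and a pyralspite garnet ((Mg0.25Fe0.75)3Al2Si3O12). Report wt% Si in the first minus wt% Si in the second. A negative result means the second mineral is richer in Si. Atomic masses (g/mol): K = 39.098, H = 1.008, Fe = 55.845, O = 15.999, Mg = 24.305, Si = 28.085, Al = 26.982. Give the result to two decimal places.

M((Mg0.12Fe0.88)3KAlSi3O10(OH)2) = 500.520 g/mol, so wt% Si = 84.255/500.520 × 100 = 16.83%.
M((Mg0.25Fe0.75)3Al2Si3O12) = 474.087 g/mol, so wt% Si = 84.255/474.087 × 100 = 17.77%.
16.83 − 17.77 = -0.94 pp.

-0.94 percentage points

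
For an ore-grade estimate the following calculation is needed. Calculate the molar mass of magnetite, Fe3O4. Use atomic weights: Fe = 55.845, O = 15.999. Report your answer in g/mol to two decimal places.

M = 3×55.845 + 4×15.999

231.53 g/mol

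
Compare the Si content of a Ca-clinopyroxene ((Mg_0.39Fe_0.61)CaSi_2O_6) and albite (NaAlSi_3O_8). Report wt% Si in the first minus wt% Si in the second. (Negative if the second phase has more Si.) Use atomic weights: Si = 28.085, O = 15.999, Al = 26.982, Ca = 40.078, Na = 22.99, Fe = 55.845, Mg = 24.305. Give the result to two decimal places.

-8.31 percentage points

First mineral: 56.170 g Si in 235.786 g formula = 23.82 wt% Si.
Second mineral: 84.255 g Si in 262.219 g formula = 32.13 wt% Si.
23.82% − 32.13% gives a difference of -8.31 percentage points.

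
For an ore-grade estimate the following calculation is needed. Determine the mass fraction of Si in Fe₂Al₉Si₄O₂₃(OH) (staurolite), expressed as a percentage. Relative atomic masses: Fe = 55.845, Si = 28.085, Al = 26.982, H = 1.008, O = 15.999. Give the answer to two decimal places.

Formula mass = 2×55.845 + 9×26.982 + 4×28.085 + 24×15.999 + 1×1.008 = 851.852 g/mol, of which 112.340 g is Si.
So Si makes up 112.340/851.852 = 0.1319 of the mass, i.e. 13.19%.

13.19 mass %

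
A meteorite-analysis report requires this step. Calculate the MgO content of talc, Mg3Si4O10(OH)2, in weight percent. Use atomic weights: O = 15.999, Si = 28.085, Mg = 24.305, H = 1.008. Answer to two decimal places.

31.88 wt%

Molar mass of Mg3Si4O10(OH)2 = 3*24.305 + 4*28.085 + 12*15.999 + 2*1.008 = 379.259 g/mol.
Each formula unit contains 3 Mg, equivalent to 3/1 = 3.0000 mol MgO.
M(MgO) = 1×24.305 + 1×15.999 = 40.304 g/mol.
Mass of MgO per formula unit = 3.0000 × 40.304 = 120.912 g.
MgO wt% = 120.912 / 379.259 × 100 = 31.88%.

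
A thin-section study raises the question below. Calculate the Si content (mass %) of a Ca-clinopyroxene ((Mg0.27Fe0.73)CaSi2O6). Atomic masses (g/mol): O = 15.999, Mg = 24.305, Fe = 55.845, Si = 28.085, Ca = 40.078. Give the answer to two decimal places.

23.45 mass %

Molar mass of (Mg0.27Fe0.73)CaSi2O6: 0.27×24.305 + 0.73×55.845 + 1×40.078 + 2×28.085 + 6×15.999 = 239.571 g/mol.
Mass of Si per formula unit: 2 × 28.085 = 56.170 g.
Weight fraction Si = 56.170 / 239.571 = 0.2345.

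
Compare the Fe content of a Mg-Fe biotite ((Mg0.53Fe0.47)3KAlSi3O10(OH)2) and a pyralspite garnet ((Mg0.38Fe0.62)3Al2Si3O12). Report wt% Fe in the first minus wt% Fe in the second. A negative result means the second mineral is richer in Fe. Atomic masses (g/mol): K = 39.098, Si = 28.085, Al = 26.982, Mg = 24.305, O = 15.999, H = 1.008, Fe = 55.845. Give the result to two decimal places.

Fe in (Mg0.53Fe0.47)3KAlSi3O10(OH)2: molar mass 461.725 g/mol; 1.41×55.845 = 78.741 g → 17.05 wt%.
Fe in (Mg0.38Fe0.62)3Al2Si3O12: molar mass 461.786 g/mol; 1.86×55.845 = 103.872 g → 22.49 wt%.
Difference = 17.05 − 22.49 = -5.44 percentage points.

-5.44 percentage points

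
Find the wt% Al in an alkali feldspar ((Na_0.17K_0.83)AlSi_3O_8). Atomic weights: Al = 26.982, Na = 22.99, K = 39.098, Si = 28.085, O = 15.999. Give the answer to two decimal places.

Molar mass of (Na_0.17K_0.83)AlSi_3O_8: 0.17*22.99 + 0.83*39.098 + 1*26.982 + 3*28.085 + 8*15.999 = 275.589 g/mol.
Mass of Al per formula unit: 1 × 26.982 = 26.982 g.
Weight fraction Al = 26.982 / 275.589 = 0.0979.

9.79 weight percent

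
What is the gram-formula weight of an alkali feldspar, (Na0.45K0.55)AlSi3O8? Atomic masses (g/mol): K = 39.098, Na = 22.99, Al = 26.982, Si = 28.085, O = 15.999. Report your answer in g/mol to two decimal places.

271.08 g/mol

M = 0.45*22.99 + 0.55*39.098 + 1*26.982 + 3*28.085 + 8*15.999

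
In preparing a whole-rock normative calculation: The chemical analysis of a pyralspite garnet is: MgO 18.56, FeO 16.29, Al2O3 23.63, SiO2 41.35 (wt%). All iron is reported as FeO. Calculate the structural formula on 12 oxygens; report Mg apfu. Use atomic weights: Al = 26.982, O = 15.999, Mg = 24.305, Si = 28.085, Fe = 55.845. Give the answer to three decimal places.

MgO: 18.56/40.304 = 0.46050 mol → 0.46050 mol Mg, 0.46050 mol O.
FeO: 16.29/71.844 = 0.22674 mol → 0.22674 mol Fe, 0.22674 mol O.
Al2O3: 23.63/101.961 = 0.23176 mol → 0.46352 mol Al, 0.69528 mol O.
SiO2: 41.35/60.083 = 0.68821 mol → 0.68821 mol Si, 1.37642 mol O.
Total oxygen = 2.75894 mol. Normalization factor = 12/2.75894 = 4.34950.
Mg per 12 O = 0.46050 × 4.34950 = 2.003.

2.003 Mg apfu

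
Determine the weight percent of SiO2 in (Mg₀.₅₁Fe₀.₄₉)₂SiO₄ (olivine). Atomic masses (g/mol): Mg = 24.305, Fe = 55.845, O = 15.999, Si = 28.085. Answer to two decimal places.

35.01 wt%

M((Mg₀.₅₁Fe₀.₄₉)₂SiO₄) = 171.600 g/mol; M(SiO2) = 60.083 g/mol.
Moles SiO2 per formula unit = 1 Si ÷ 1 = 1.0000.
SiO2 fraction = (1.0000 × 60.083) / 171.600 = 60.083/171.600 = 0.3501.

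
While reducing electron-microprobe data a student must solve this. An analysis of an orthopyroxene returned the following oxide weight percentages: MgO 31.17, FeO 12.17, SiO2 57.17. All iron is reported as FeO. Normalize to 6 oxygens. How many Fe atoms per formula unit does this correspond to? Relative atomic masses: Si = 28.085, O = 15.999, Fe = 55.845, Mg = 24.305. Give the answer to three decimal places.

0.357 Fe apfu

31.17 wt% MgO ÷ 40.304 g/mol = 0.77337 mol, giving 0.77337 Mg and 0.77337 O.
12.17 wt% FeO ÷ 71.844 g/mol = 0.16939 mol, giving 0.16939 Fe and 0.16939 O.
57.17 wt% SiO2 ÷ 60.083 g/mol = 0.95152 mol, giving 0.95152 Si and 1.90304 O.
Oxygen sums to 2.84580; scaling by 6/2.84580 = 2.10837 puts the formula on 6 O.
Fe: 0.16939 × 2.10837 = 0.357 atoms per formula unit.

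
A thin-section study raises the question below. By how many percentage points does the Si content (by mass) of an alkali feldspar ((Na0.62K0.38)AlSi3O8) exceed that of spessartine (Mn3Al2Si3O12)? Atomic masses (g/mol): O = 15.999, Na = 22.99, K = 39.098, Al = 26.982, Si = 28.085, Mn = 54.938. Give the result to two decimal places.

14.38 percentage points

First mineral: 84.255 g Si in 268.340 g formula = 31.40 wt% Si.
Second mineral: 84.255 g Si in 495.021 g formula = 17.02 wt% Si.
31.40% − 17.02% gives a difference of 14.38 percentage points.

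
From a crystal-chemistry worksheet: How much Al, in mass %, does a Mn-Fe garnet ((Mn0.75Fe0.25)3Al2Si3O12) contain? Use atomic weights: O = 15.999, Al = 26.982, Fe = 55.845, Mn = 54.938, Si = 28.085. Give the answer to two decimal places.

M((Mn0.75Fe0.25)3Al2Si3O12) = 495.701 g/mol.
Al contributes 2 × 26.982 = 53.964 g per mole.
53.964/495.701 = 0.1089 → 10.89%.

10.89 mass %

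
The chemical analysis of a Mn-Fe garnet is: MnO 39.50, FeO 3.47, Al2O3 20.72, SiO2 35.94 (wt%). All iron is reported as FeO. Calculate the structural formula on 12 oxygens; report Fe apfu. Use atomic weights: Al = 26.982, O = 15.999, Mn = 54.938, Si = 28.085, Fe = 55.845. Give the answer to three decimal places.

0.240 Fe apfu

MnO (M=70.937): mol = 0.55683; Mn = 0.55683, O = 0.55683.
FeO (M=71.844): mol = 0.04830; Fe = 0.04830, O = 0.04830.
Al2O3 (M=101.961): mol = 0.20321; Al = 0.40642, O = 0.60963.
SiO2 (M=60.083): mol = 0.59817; Si = 0.59817, O = 1.19634.
ΣO = 2.41110; factor = 12/ΣO = 4.97698.
Fe apfu = 0.04830 × 4.97698 = 0.240.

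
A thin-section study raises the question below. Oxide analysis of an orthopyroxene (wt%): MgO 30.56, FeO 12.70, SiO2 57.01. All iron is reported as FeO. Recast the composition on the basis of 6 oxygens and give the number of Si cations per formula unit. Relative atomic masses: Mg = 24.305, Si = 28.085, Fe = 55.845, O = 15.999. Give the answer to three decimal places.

2.010 Si apfu

MgO: 30.56/40.304 = 0.75824 mol → 0.75824 mol Mg, 0.75824 mol O.
FeO: 12.70/71.844 = 0.17677 mol → 0.17677 mol Fe, 0.17677 mol O.
SiO2: 57.01/60.083 = 0.94885 mol → 0.94885 mol Si, 1.89770 mol O.
Total oxygen = 2.83271 mol. Normalization factor = 6/2.83271 = 2.11811.
Si per 6 O = 0.94885 × 2.11811 = 2.010.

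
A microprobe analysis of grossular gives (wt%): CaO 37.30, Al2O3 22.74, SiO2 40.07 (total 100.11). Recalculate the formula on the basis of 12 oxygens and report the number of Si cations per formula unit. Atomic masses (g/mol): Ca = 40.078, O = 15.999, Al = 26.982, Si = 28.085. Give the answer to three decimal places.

37.30 wt% CaO ÷ 56.077 g/mol = 0.66516 mol, giving 0.66516 Ca and 0.66516 O.
22.74 wt% Al2O3 ÷ 101.961 g/mol = 0.22303 mol, giving 0.44606 Al and 0.66909 O.
40.07 wt% SiO2 ÷ 60.083 g/mol = 0.66691 mol, giving 0.66691 Si and 1.33382 O.
Oxygen sums to 2.66807; scaling by 12/2.66807 = 4.49763 puts the formula on 12 O.
Si: 0.66691 × 4.49763 = 3.000 atoms per formula unit.

3.000 Si apfu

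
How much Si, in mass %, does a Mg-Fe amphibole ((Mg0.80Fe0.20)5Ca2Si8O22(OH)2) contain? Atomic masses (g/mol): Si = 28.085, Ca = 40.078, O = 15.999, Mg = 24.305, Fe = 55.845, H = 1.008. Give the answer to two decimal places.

26.62 mass %

Molar mass of (Mg0.80Fe0.20)5Ca2Si8O22(OH)2: 4·24.305 + 1·55.845 + 2·40.078 + 8·28.085 + 24·15.999 + 2·1.008 = 843.893 g/mol.
Mass of Si per formula unit: 8 × 28.085 = 224.680 g.
Weight fraction Si = 224.680 / 843.893 = 0.2662.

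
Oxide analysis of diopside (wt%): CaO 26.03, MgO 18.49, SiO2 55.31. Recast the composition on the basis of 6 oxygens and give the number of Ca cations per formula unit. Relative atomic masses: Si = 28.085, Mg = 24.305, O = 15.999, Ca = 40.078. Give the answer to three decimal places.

1.008 Ca apfu

26.03 wt% CaO ÷ 56.077 g/mol = 0.46418 mol, giving 0.46418 Ca and 0.46418 O.
18.49 wt% MgO ÷ 40.304 g/mol = 0.45876 mol, giving 0.45876 Mg and 0.45876 O.
55.31 wt% SiO2 ÷ 60.083 g/mol = 0.92056 mol, giving 0.92056 Si and 1.84112 O.
Oxygen sums to 2.76406; scaling by 6/2.76406 = 2.17072 puts the formula on 6 O.
Ca: 0.46418 × 2.17072 = 1.008 atoms per formula unit.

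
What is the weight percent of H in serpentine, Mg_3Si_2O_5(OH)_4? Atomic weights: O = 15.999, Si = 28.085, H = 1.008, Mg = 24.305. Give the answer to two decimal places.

1.46 weight percent

Formula mass = 3·24.305 + 2·28.085 + 9·15.999 + 4·1.008 = 277.108 g/mol, of which 4.032 g is H.
So H makes up 4.032/277.108 = 0.0146 of the mass, i.e. 1.46%.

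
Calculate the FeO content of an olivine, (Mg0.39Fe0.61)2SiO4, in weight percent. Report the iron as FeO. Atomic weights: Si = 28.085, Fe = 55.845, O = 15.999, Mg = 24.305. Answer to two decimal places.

48.92 wt%

Molar mass of (Mg0.39Fe0.61)2SiO4 = 0.78*24.305 + 1.22*55.845 + 1*28.085 + 4*15.999 = 179.170 g/mol.
Each formula unit contains 1.22 Fe, equivalent to 1.22/1 = 1.2200 mol FeO.
M(FeO) = 1×55.845 + 1×15.999 = 71.844 g/mol.
Mass of FeO per formula unit = 1.2200 × 71.844 = 87.650 g.
FeO wt% = 87.650 / 179.170 × 100 = 48.92%.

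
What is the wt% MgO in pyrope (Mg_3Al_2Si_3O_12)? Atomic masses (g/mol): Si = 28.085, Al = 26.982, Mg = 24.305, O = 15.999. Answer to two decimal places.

Molar mass of Mg_3Al_2Si_3O_12 = 3*24.305 + 2*26.982 + 3*28.085 + 12*15.999 = 403.122 g/mol.
Each formula unit contains 3 Mg, equivalent to 3/1 = 3.0000 mol MgO.
M(MgO) = 1×24.305 + 1×15.999 = 40.304 g/mol.
Mass of MgO per formula unit = 3.0000 × 40.304 = 120.912 g.
MgO wt% = 120.912 / 403.122 × 100 = 29.99%.

29.99 wt%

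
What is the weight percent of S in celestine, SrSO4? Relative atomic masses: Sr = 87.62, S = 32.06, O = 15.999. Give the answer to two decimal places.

M(SrSO4) = 183.676 g/mol.
S contributes 1 × 32.06 = 32.060 g per mole.
32.060/183.676 = 0.1745 → 17.45%.

17.45 wt%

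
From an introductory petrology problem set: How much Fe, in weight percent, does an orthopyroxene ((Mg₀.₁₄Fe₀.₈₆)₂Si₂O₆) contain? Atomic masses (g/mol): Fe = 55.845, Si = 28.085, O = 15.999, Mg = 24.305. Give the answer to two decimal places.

37.66 weight percent

M((Mg₀.₁₄Fe₀.₈₆)₂Si₂O₆) = 255.023 g/mol.
Fe contributes 1.72 × 55.845 = 96.053 g per mole.
96.053/255.023 = 0.3766 → 37.66%.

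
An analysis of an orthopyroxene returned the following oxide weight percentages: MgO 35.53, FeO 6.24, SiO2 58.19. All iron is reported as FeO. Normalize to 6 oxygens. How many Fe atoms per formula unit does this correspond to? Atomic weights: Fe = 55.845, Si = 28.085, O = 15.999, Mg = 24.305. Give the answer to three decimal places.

0.179 Fe apfu

35.53 wt% MgO ÷ 40.304 g/mol = 0.88155 mol, giving 0.88155 Mg and 0.88155 O.
6.24 wt% FeO ÷ 71.844 g/mol = 0.08685 mol, giving 0.08685 Fe and 0.08685 O.
58.19 wt% SiO2 ÷ 60.083 g/mol = 0.96849 mol, giving 0.96849 Si and 1.93698 O.
Oxygen sums to 2.90538; scaling by 6/2.90538 = 2.06513 puts the formula on 6 O.
Fe: 0.08685 × 2.06513 = 0.179 atoms per formula unit.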